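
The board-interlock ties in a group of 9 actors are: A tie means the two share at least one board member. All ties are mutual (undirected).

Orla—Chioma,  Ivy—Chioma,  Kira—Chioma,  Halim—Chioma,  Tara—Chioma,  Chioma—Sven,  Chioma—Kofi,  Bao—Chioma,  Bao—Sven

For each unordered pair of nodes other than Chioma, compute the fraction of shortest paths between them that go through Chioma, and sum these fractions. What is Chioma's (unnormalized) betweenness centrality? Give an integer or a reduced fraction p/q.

Pairs whose geodesics pass through Chioma — Orla–Ivy: 1; Orla–Bao: 1; Orla–Kofi: 1; Orla–Halim: 1; Orla–Kira: 1; Orla–Tara: 1; Orla–Sven: 1; Ivy–Bao: 1; Ivy–Kofi: 1; Ivy–Halim: 1; Ivy–Kira: 1; Ivy–Tara: 1; Ivy–Sven: 1; Bao–Kofi: 1 … (+13 more pairs).
All other pairs contribute 0.
Summing the contributions gives betweenness(Chioma) = 27.

27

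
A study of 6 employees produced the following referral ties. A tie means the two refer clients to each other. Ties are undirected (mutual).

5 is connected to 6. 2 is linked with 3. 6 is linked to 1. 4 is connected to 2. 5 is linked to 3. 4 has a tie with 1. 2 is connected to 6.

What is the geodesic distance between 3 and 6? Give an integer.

2

One shortest route is 3 – 2 – 6, which uses 2 edges, and 3 and 6 are not directly tied, so nothing shorter exists. So d(3,6) = 2.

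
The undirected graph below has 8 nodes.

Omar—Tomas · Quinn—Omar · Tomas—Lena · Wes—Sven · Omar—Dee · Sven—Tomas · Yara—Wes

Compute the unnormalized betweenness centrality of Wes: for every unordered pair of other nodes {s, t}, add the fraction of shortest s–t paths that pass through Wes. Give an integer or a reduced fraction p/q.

Pairs whose geodesics pass through Wes — Yara–Quinn: 1; Yara–Tomas: 1; Yara–Omar: 1; Yara–Sven: 1; Yara–Dee: 1; Yara–Lena: 1.
All other pairs contribute 0.
Summing the contributions gives betweenness(Wes) = 6.

6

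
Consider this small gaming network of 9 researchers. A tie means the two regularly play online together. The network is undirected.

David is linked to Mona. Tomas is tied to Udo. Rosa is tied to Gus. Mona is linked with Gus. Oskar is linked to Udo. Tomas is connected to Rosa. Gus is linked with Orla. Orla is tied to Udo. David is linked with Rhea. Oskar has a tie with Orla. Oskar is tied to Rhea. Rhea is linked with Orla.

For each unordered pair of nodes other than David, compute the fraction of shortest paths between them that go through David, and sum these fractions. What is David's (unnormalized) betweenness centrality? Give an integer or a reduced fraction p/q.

Pairs whose geodesics pass through David — Oskar–Mona: 1/2; Rhea–Mona: 1.
All other pairs contribute 0.
Summing the contributions gives betweenness(David) = 3/2.

3/2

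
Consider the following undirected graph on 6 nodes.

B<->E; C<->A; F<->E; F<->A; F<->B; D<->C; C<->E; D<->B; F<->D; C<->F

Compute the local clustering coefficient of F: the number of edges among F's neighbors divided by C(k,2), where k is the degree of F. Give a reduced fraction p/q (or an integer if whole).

F's neighbors: A, B, C, D, and E (k = 5).
Possible neighbor pairs: C(5,2) = 10. Edges among them: A–C, B–D, B–E, C–D, C–E → e = 5.
Clustering(F) = 5/10 = 1/2.

1/2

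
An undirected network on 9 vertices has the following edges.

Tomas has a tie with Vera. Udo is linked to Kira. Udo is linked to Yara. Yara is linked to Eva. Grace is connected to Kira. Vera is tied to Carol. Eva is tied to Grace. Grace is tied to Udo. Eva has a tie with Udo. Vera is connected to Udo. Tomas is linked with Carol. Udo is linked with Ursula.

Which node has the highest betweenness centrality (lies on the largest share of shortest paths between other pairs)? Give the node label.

Unnormalized betweenness of each node: Carol:0, Eva:1/2, Grace:1/2, Kira:0, Tomas:0, Udo:21, Ursula:0, Vera:12, Yara:0.
Udo has the largest value, 21, making it the main broker — the node through which the most shortest paths run.

Udo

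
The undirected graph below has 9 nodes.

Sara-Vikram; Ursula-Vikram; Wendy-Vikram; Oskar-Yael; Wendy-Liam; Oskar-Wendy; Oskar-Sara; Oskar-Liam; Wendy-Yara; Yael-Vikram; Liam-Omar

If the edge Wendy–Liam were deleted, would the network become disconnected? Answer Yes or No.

No

Even without that edge, Wendy still reaches Liam via Wendy – Oskar – Liam, so the network stays connected. Not a bridge.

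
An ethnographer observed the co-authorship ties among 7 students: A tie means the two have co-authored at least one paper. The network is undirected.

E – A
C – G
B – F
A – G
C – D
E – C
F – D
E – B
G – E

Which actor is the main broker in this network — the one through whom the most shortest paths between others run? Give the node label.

E

Unnormalized betweenness of each node: A:0, B:5/2, C:7/2, D:3/2, E:11/2, F:1, G:1.
E has the largest value, 11/2, making it the main broker — the node through which the most shortest paths run.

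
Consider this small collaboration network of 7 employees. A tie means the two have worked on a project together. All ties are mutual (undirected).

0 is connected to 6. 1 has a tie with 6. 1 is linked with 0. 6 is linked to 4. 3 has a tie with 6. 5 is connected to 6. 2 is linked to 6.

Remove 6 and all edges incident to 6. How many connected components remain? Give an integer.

5

Without 6, the remaining ties split the others into: {5}; {2}; {4}; {0, 1}; {3}.
That's 5 separate components.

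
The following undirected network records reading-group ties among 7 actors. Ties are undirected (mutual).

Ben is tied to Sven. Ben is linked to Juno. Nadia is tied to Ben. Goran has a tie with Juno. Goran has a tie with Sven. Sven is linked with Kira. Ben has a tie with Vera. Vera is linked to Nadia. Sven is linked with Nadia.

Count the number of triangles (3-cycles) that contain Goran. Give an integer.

0

Goran's neighbors are Juno and Sven, but none of them are tied to each other, so no triangle contains Goran.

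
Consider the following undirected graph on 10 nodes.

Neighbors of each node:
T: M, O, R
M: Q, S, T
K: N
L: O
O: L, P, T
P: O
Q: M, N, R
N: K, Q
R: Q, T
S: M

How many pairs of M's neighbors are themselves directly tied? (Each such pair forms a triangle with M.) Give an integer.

M's neighbors are Q, S, and T, but none of them are tied to each other, so no triangle contains M.

0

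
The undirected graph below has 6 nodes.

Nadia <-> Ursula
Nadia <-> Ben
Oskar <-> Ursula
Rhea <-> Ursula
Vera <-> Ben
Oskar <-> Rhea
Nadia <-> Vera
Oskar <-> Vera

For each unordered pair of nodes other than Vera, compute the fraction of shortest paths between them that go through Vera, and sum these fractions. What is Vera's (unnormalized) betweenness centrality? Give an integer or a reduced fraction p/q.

2

Pairs whose geodesics pass through Vera — Nadia–Oskar: 1/2; Oskar–Ben: 1; Ben–Rhea: 1/2.
All other pairs contribute 0.
Summing the contributions gives betweenness(Vera) = 2.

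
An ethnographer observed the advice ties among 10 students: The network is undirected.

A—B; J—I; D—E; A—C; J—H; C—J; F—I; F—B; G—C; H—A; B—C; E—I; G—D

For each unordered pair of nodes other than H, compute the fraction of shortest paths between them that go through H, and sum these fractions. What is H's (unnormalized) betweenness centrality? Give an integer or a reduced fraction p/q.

13/12

Pairs whose geodesics pass through H — J–A: 1/2; A–I: 1/3; A–E: 1/4.
All other pairs contribute 0.
Summing the contributions gives betweenness(H) = 13/12.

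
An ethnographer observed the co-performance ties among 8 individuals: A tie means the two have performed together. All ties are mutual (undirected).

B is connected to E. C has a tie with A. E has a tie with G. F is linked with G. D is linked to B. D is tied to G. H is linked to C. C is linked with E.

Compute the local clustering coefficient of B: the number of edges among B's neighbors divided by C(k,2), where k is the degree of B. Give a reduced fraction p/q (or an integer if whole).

B's neighbors: D and E (k = 2).
Possible neighbor pairs: C(2,2) = 1. Edges among them: none → e = 0.
Clustering(B) = 0/1.

0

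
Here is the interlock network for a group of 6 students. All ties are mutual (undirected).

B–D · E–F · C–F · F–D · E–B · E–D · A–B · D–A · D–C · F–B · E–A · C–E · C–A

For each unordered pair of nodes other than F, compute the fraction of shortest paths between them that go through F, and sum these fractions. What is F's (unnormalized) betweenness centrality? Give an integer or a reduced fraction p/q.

1/4

Pairs whose geodesics pass through F — B–C: 1/4.
All other pairs contribute 0.
Summing the contributions gives betweenness(F) = 1/4.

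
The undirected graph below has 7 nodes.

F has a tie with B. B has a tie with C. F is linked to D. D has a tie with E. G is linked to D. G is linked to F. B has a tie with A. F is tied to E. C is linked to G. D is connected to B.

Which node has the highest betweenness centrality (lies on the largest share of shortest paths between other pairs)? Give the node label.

B

Unnormalized betweenness of each node: A:0, B:13/2, C:2/3, D:8/3, E:0, F:8/3, G:3/2.
B has the largest value, 13/2, making it the main broker — the node through which the most shortest paths run.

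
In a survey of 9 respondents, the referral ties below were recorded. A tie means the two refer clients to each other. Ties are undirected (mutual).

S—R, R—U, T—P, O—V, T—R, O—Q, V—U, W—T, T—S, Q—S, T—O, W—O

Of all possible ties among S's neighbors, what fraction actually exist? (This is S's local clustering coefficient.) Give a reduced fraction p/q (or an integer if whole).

1/3

S's neighbors: Q, R, and T (k = 3).
Possible neighbor pairs: C(3,2) = 3. Edges among them: R–T → e = 1.
Clustering(S) = 1/3.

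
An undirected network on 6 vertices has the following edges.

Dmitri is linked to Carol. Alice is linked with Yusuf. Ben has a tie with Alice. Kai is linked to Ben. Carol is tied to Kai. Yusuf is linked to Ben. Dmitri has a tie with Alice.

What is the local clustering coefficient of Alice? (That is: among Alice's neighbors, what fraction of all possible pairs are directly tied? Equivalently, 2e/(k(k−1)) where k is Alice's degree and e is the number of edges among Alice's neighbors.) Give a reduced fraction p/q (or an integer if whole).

Alice's neighbors: Ben, Dmitri, and Yusuf (k = 3).
Possible neighbor pairs: C(3,2) = 3. Edges among them: Ben–Yusuf → e = 1.
Clustering(Alice) = 1/3.

1/3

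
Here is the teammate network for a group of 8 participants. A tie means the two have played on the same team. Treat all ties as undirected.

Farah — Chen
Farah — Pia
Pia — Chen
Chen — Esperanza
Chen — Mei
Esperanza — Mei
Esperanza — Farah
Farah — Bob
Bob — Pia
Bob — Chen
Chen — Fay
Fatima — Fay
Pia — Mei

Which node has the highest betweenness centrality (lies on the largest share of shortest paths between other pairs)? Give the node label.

Unnormalized betweenness of each node: Bob:0, Chen:35/3, Esperanza:1/3, Farah:5/6, Fatima:0, Fay:6, Mei:1/3, Pia:5/6.
Chen has the largest value, 35/3, making it the main broker — the node through which the most shortest paths run.

Chen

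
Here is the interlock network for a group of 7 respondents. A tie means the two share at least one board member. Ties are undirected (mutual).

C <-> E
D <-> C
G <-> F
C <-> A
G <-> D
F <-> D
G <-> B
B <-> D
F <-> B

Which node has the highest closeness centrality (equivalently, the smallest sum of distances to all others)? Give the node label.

Farness (sum of distances to all others) for each node — A:14, B:11, C:9, D:8, E:14, F:11, G:11.
The smallest farness is 8, for D, so D has the highest closeness.

D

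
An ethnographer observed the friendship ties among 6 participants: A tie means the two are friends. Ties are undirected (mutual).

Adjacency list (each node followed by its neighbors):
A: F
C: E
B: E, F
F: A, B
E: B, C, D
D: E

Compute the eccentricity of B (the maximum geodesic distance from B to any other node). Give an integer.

Distances from B: A:2, C:2, D:2, E:1, F:1.
The largest is 2 (to A, C, and D), so the eccentricity of B is 2.

2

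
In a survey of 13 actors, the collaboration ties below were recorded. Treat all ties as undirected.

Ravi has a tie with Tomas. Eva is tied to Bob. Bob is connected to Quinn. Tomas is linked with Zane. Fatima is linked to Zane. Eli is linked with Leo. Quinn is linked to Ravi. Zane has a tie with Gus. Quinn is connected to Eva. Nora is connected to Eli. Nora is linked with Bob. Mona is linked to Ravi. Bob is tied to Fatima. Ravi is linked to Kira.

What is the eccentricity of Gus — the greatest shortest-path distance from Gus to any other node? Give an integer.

6

Distances from Gus: Bob:3, Eli:5, Eva:4, Fatima:2, Kira:4, Leo:6, Mona:4, Nora:4, Quinn:4, Ravi:3, Tomas:2, Zane:1.
The largest is 6 (to Leo), so the eccentricity of Gus is 6.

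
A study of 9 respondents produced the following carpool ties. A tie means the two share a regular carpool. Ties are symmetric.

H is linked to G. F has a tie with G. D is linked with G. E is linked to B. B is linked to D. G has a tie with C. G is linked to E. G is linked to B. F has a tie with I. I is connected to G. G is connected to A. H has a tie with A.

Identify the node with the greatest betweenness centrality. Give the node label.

Unnormalized betweenness of each node: A:0, B:1/2, C:0, D:0, E:0, F:0, G:47/2, H:0, I:0.
G has the largest value, 47/2, making it the main broker — the node through which the most shortest paths run.

G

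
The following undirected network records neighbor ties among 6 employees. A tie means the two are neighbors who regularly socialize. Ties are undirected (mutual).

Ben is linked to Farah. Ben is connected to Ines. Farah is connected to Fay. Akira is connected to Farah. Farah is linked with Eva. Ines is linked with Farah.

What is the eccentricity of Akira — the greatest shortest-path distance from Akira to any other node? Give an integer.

2

Distances from Akira: Ben:2, Eva:2, Farah:1, Fay:2, Ines:2.
The largest is 2 (to Eva, Fay, Ines, and Ben), so the eccentricity of Akira is 2.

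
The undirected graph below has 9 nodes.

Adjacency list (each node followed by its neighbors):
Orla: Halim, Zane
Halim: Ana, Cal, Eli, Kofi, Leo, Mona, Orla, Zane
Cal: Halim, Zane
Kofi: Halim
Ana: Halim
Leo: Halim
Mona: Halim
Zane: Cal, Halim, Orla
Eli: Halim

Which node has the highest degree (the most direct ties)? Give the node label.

Halim

Degrees — Ana:1, Cal:2, Eli:1, Halim:8, Kofi:1, Leo:1, Mona:1, Orla:2, Zane:3.
The maximum is 8, attained only by Halim.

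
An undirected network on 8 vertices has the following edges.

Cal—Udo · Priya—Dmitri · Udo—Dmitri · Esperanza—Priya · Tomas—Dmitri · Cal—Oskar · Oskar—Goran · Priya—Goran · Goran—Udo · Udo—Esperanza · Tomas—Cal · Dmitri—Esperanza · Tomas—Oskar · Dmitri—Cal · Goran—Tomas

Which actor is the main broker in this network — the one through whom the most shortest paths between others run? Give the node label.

Dmitri

Unnormalized betweenness of each node: Cal:26/15, Dmitri:61/15, Esperanza:1/3, Goran:46/15, Oskar:1/3, Priya:31/30, Tomas:41/30, Udo:31/15.
Dmitri has the largest value, 61/15, making it the main broker — the node through which the most shortest paths run.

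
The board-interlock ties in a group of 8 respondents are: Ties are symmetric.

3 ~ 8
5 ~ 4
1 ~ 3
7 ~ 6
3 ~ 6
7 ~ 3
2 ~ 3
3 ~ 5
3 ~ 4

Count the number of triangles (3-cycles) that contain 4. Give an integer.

4's neighbors: 3 and 5.
Neighbor pairs that are themselves tied: 4–3–5. Each forms one triangle with 4, for 1 in total.

1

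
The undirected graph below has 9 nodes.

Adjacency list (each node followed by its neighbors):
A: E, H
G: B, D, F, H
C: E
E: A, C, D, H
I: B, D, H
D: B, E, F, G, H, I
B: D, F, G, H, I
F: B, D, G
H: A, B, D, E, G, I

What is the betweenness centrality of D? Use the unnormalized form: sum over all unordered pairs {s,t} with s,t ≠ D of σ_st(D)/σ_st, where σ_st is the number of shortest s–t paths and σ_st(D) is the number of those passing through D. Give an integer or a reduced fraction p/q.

Pairs whose geodesics pass through D — A–F: 2/4; E–I: 1/2; E–B: 1/2; E–G: 1/2; E–F: 1; I–C: 1/2; I–G: 1/3; I–F: 1/2; B–C: 1/2; C–G: 1/2; C–F: 1; H–F: 1/3.
All other pairs contribute 0.
Summing the contributions gives betweenness(D) = 20/3.

20/3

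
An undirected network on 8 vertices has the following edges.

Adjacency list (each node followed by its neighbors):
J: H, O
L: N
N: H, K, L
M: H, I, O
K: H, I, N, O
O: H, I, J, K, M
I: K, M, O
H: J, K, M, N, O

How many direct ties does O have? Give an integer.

O is directly tied to H, I, J, K, and M. That is 5 neighbors, so the degree of O is 5.

5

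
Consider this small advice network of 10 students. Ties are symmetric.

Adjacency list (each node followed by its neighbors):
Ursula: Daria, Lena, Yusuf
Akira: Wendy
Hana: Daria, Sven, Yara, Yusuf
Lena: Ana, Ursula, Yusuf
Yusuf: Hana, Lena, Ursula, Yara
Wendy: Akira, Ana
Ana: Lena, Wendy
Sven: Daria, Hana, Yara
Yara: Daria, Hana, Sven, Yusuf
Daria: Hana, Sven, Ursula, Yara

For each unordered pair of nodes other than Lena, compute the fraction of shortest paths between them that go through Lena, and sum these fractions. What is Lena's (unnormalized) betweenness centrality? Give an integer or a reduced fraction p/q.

18

Pairs whose geodesics pass through Lena — Daria–Wendy: 1; Daria–Akira: 1; Daria–Ana: 1; Yara–Wendy: 1; Yara–Akira: 1; Yara–Ana: 1; Sven–Wendy: 3/3; Sven–Akira: 3/3; Sven–Ana: 3/3; Ursula–Wendy: 1; Ursula–Akira: 1; Ursula–Ana: 1; Yusuf–Wendy: 1; Yusuf–Akira: 1 … (+4 more pairs).
All other pairs contribute 0.
Summing the contributions gives betweenness(Lena) = 18.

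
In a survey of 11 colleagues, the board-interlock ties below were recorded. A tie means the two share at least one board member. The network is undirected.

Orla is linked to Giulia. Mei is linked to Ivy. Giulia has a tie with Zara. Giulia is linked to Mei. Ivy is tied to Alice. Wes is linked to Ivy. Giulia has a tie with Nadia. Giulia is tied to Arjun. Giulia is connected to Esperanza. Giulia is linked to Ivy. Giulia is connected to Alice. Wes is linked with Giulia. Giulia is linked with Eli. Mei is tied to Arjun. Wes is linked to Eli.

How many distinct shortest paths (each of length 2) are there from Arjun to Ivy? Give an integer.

2

The shortest distance is 2. The length-2 paths are: Arjun–Giulia–Ivy; Arjun–Mei–Ivy.
That gives 2 distinct shortest paths.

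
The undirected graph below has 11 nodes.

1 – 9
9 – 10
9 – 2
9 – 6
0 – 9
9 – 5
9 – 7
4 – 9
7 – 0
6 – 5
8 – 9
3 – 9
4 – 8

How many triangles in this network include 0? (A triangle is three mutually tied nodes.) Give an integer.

1

0's neighbors: 7 and 9.
Neighbor pairs that are themselves tied: 0–7–9. Each forms one triangle with 0, for 1 in total.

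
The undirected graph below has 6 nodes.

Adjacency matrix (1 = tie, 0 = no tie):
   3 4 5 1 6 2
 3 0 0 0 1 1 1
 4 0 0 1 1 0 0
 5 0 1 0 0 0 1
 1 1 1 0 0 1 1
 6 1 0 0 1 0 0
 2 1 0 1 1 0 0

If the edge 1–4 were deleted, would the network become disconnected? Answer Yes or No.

Even without that edge, 1 still reaches 4 via 1 – 2 – 5 – 4, so the network stays connected. Not a bridge.

No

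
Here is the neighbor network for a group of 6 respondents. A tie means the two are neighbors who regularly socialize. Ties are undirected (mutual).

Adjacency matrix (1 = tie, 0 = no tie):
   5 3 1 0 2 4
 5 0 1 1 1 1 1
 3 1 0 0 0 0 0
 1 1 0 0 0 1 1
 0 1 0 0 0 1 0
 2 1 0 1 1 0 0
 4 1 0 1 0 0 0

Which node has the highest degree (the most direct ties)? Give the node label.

Degrees — 0:2, 1:3, 2:3, 3:1, 4:2, 5:5.
The maximum is 5, attained only by 5.

5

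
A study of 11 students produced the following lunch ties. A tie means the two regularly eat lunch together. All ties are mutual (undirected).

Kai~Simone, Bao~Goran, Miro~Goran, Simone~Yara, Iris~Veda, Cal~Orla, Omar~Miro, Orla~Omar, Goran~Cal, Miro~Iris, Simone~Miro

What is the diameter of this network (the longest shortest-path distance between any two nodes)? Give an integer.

Eccentricity of each node (its greatest distance to any other): Bao:4, Cal:4, Goran:3, Iris:3, Kai:4, Miro:2, Omar:3, Orla:4, Simone:3, Veda:4, Yara:4.
The maximum eccentricity is 4, realized for instance by the pair Cal–Kai via Cal – Goran – Miro – Simone – Kai. So the diameter is 4.

4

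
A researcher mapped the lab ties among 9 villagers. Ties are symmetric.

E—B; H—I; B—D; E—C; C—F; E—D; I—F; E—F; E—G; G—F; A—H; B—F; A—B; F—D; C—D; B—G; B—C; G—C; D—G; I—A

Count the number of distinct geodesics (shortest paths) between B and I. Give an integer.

2

The shortest distance is 2. The length-2 paths are: B–A–I; B–F–I.
That gives 2 distinct shortest paths.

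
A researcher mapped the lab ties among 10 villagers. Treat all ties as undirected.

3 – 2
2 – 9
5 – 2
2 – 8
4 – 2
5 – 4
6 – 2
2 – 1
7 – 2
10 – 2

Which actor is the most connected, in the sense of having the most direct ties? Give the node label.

2

Degrees — 1:1, 2:9, 3:1, 4:2, 5:2, 6:1, 7:1, 8:1, 9:1, 10:1.
The maximum is 9, attained only by 2.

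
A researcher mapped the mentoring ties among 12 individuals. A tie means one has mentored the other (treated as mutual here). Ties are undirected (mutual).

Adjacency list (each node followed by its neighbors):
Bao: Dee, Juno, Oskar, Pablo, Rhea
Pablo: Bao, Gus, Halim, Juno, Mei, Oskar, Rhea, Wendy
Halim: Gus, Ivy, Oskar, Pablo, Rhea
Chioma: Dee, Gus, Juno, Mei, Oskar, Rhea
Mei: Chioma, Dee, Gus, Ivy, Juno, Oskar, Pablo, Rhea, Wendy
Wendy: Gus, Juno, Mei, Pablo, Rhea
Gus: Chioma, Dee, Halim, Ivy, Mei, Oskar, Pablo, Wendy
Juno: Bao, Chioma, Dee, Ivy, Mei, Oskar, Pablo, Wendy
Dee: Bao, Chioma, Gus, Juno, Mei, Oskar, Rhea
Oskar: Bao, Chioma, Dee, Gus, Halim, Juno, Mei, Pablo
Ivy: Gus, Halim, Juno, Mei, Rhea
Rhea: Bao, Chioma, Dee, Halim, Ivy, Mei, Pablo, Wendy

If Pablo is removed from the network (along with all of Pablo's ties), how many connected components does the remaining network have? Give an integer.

1

Pablo's neighbors (Bao, Gus, Halim, Juno, Mei, Oskar, Rhea, and Wendy) remain reachable from one another through other ties, so the rest of the network stays in one piece.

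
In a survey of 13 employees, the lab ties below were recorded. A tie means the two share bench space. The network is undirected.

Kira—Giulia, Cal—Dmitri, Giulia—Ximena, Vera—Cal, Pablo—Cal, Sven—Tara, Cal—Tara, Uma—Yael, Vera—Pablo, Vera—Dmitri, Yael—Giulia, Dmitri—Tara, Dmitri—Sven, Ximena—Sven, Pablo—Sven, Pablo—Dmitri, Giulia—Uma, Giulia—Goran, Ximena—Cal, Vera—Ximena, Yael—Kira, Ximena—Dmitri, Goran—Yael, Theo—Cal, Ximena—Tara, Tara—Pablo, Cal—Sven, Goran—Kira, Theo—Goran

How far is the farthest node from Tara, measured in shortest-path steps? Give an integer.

3

Distances from Tara: Cal:1, Dmitri:1, Giulia:2, Goran:3, Kira:3, Pablo:1, Sven:1, Theo:2, Uma:3, Vera:2, Ximena:1, Yael:3.
The largest is 3 (to Goran, Uma, Kira, and Yael), so the eccentricity of Tara is 3.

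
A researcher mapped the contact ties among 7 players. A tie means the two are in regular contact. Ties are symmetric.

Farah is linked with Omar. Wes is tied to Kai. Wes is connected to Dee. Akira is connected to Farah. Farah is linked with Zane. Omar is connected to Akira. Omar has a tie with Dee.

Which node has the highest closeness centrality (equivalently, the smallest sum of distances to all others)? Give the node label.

Farness (sum of distances to all others) for each node — Akira:13, Dee:11, Farah:12, Kai:19, Omar:10, Wes:14, Zane:17.
The smallest farness is 10, for Omar, so Omar has the highest closeness.

Omar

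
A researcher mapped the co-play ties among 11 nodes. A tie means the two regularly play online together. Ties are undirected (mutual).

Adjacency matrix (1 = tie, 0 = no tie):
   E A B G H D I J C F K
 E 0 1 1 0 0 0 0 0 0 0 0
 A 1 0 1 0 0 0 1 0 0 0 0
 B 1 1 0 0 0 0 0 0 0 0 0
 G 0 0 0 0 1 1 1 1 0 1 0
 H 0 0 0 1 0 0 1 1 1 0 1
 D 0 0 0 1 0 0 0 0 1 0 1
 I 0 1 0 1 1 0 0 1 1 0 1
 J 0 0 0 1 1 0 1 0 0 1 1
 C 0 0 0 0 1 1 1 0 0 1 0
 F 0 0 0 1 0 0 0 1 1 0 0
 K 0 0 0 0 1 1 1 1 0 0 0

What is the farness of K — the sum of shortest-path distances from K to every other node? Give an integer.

Distances from K: A:2, B:3, C:2, D:1, E:3, F:2, G:2, H:1, I:1, J:1.
Sum = 2 + 3 + 2 + 1 + 3 + 2 + 2 + 1 + 1 + 1 = 18.

18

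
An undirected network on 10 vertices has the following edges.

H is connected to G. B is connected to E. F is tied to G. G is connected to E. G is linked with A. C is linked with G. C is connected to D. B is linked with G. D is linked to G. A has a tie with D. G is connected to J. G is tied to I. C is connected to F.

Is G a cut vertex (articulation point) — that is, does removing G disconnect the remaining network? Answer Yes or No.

Yes

Removing G leaves {A, C, D, and F} with no path to {I}, so the network splits into 5 components. G is a cut vertex.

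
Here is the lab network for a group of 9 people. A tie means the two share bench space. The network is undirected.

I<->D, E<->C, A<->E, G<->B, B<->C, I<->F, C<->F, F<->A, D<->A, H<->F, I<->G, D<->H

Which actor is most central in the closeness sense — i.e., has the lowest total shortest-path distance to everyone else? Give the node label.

F

Farness (sum of distances to all others) for each node — A:15, B:17, C:14, D:15, E:17, F:12, G:17, H:17, I:14.
The smallest farness is 12, for F, so F has the highest closeness.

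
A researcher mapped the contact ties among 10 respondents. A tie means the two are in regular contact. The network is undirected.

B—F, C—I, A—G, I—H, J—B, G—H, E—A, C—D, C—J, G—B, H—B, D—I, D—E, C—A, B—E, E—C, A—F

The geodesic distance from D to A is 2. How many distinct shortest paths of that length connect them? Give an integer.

The shortest distance is 2. The length-2 paths are: D–C–A; D–E–A.
That gives 2 distinct shortest paths.

2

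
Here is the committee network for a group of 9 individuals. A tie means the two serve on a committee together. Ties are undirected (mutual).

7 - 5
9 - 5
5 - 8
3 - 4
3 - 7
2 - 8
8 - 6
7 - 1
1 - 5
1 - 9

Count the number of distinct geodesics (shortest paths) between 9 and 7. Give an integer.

The shortest distance is 2. The length-2 paths are: 9–1–7; 9–5–7.
That gives 2 distinct shortest paths.

2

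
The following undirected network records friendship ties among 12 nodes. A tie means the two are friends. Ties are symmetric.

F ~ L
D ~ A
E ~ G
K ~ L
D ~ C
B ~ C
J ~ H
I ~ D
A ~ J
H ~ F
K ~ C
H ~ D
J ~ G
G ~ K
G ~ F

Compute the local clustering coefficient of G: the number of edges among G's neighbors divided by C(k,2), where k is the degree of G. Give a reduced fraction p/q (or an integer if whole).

G's neighbors: E, F, J, and K (k = 4).
Possible neighbor pairs: C(4,2) = 6. Edges among them: none → e = 0.
Clustering(G) = 0/6 = 0.

0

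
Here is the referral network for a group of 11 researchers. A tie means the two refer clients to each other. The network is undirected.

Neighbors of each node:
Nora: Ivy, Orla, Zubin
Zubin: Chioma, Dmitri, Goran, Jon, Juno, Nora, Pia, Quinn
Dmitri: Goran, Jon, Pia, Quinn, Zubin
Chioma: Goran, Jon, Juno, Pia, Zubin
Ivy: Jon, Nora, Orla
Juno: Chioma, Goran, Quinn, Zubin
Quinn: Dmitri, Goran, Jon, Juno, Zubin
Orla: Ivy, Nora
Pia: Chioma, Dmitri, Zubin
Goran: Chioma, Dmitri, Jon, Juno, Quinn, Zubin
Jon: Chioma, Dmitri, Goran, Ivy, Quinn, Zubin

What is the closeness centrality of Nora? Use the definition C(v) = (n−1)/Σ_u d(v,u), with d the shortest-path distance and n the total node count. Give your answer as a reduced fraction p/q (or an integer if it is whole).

10/17

Distances from Nora: Chioma:2, Dmitri:2, Goran:2, Ivy:1, Jon:2, Juno:2, Orla:1, Pia:2, Quinn:2, Zubin:1. Sum = 17.
n = 11, so closeness = 10/17.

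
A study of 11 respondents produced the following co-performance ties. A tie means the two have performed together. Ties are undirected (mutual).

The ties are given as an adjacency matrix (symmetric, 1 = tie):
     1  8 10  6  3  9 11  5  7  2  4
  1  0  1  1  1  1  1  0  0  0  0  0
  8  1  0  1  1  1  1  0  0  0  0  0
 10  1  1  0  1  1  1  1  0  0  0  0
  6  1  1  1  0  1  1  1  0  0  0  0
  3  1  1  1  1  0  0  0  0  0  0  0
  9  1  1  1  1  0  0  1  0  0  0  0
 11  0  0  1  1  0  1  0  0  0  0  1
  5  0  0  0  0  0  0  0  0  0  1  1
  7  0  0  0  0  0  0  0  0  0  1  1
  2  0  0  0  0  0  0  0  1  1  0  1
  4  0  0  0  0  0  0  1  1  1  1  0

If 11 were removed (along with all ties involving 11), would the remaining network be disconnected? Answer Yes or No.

Yes

Removing 11 leaves {1, 3, 6, 8, 9, and 10} with no path to {2, 4, 5, and 7}, so the network splits into 2 components. 11 is a cut vertex.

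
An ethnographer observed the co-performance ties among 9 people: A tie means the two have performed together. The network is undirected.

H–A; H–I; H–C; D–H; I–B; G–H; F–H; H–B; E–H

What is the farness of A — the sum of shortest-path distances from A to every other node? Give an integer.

Distances from A: B:2, C:2, D:2, E:2, F:2, G:2, H:1, I:2.
Sum = 2 + 2 + 2 + 2 + 2 + 2 + 1 + 2 = 15.

15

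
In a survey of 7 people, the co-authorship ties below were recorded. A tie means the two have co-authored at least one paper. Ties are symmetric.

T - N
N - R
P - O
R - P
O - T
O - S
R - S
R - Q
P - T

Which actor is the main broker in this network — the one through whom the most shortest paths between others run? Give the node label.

Unnormalized betweenness of each node: N:1, O:3/2, P:2, Q:0, R:7, S:1, T:3/2.
R has the largest value, 7, making it the main broker — the node through which the most shortest paths run.

R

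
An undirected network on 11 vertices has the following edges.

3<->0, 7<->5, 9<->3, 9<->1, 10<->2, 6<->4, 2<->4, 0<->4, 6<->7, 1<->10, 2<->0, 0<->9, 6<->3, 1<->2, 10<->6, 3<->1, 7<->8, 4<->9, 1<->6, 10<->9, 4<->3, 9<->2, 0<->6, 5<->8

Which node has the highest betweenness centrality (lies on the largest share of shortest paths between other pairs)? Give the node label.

Unnormalized betweenness of each node: 0:41/20, 1:143/60, 2:7/6, 3:13/10, 4:41/20, 5:0, 6:45/2, 7:16, 8:0, 9:7/4, 10:9/5.
6 has the largest value, 45/2, making it the main broker — the node through which the most shortest paths run.

6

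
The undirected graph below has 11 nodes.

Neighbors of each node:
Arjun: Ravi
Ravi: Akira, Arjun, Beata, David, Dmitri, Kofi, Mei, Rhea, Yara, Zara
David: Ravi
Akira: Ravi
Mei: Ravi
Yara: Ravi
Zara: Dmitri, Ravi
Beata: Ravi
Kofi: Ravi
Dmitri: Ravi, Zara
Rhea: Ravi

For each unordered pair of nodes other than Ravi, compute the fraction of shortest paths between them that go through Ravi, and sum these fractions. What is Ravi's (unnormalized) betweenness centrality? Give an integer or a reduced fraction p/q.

44

Pairs whose geodesics pass through Ravi — Mei–Yara: 1; Mei–Arjun: 1; Mei–Akira: 1; Mei–Kofi: 1; Mei–Rhea: 1; Mei–Beata: 1; Mei–Dmitri: 1; Mei–Zara: 1; Mei–David: 1; Yara–Arjun: 1; Yara–Akira: 1; Yara–Kofi: 1; Yara–Rhea: 1; Yara–Beata: 1 … (+30 more pairs).
All other pairs contribute 0.
Summing the contributions gives betweenness(Ravi) = 44.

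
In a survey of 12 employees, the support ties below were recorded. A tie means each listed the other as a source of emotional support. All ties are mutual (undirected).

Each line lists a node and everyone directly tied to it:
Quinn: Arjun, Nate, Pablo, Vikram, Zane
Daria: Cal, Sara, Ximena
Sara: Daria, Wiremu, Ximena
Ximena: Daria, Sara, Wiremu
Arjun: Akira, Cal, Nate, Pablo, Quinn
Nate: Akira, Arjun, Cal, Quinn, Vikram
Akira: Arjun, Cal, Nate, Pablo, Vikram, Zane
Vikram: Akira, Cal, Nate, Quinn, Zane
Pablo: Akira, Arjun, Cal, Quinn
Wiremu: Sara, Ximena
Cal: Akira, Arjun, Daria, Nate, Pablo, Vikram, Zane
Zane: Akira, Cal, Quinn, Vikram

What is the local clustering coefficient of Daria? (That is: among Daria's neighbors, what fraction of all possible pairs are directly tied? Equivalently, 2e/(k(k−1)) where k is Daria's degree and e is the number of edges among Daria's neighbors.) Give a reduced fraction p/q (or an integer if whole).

Daria's neighbors: Cal, Sara, and Ximena (k = 3).
Possible neighbor pairs: C(3,2) = 3. Edges among them: Sara–Ximena → e = 1.
Clustering(Daria) = 1/3.

1/3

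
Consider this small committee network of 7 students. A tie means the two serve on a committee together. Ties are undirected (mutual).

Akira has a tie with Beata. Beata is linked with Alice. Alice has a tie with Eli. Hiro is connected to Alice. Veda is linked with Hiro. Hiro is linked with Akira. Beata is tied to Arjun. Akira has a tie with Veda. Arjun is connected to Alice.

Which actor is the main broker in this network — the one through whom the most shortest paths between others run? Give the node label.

Unnormalized betweenness of each node: Akira:2, Alice:7, Arjun:0, Beata:5/2, Eli:0, Hiro:7/2, Veda:0.
Alice has the largest value, 7, making it the main broker — the node through which the most shortest paths run.

Alice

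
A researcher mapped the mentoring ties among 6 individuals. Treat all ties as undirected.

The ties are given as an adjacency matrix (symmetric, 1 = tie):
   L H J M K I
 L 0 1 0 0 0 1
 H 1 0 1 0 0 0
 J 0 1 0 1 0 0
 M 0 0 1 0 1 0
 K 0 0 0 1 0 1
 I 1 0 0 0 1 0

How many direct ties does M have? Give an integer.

M is directly tied to J and K. That is 2 neighbors, so the degree of M is 2.

2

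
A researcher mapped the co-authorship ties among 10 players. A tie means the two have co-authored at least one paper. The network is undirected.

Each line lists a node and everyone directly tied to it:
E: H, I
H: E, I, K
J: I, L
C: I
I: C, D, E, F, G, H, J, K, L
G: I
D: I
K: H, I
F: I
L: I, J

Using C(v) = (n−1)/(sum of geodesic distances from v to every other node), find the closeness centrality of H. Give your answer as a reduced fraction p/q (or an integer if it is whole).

Distances from H: C:2, D:2, E:1, F:2, G:2, I:1, J:2, K:1, L:2. Sum = 15.
n = 10, so closeness = 9/15 = 3/5.

3/5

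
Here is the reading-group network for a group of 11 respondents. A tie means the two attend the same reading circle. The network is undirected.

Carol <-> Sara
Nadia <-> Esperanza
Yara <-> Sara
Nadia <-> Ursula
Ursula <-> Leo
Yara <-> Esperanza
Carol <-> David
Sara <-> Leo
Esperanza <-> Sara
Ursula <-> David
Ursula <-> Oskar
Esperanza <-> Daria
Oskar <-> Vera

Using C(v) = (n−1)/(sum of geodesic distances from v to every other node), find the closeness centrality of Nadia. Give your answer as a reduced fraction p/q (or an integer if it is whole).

Distances from Nadia: Carol:3, Daria:2, David:2, Esperanza:1, Leo:2, Oskar:2, Sara:2, Ursula:1, Vera:3, Yara:2. Sum = 20.
n = 11, so closeness = 10/20 = 1/2.

1/2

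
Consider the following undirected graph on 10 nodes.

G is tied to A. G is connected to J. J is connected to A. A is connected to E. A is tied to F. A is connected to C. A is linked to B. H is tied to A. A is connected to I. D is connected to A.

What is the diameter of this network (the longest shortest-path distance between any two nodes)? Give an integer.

2

Eccentricity of each node (its greatest distance to any other): A:1, B:2, C:2, D:2, E:2, F:2, G:2, H:2, I:2, J:2.
The maximum eccentricity is 2, realized for instance by the pair J–H via J – A – H. So the diameter is 2.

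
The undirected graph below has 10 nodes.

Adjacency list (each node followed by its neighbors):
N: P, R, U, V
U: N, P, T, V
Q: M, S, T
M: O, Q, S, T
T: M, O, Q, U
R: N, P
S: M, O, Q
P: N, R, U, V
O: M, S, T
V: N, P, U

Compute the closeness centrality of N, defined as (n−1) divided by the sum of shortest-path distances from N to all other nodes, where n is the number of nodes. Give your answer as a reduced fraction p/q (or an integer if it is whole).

Distances from N: M:3, O:3, P:1, Q:3, R:1, S:4, T:2, U:1, V:1. Sum = 19.
n = 10, so closeness = 9/19.

9/19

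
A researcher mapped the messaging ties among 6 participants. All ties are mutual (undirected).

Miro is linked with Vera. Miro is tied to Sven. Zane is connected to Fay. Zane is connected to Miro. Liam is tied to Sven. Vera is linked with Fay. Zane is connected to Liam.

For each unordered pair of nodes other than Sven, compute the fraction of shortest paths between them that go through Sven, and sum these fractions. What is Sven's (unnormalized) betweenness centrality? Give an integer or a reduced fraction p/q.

5/6

Pairs whose geodesics pass through Sven — Miro–Liam: 1/2; Vera–Liam: 1/3.
All other pairs contribute 0.
Summing the contributions gives betweenness(Sven) = 5/6.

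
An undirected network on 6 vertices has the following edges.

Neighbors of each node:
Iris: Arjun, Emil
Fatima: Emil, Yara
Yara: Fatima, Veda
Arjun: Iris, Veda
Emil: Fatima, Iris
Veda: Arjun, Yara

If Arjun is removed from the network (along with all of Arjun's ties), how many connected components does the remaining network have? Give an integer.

Arjun's neighbors (Iris and Veda) remain reachable from one another through other ties, so the rest of the network stays in one piece.

1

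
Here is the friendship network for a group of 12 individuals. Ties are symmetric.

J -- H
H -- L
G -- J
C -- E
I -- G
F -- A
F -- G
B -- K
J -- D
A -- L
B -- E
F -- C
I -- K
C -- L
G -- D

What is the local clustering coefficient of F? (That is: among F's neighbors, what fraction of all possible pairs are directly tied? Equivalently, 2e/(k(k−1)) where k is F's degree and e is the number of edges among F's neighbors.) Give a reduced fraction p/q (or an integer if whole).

F's neighbors: A, C, and G (k = 3).
Possible neighbor pairs: C(3,2) = 3. Edges among them: none → e = 0.
Clustering(F) = 0/3 = 0.

0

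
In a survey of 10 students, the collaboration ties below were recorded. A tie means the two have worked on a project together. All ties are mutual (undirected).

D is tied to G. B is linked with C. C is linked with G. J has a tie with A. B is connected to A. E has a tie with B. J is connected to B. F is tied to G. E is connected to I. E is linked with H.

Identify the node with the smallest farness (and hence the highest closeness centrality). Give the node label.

B

Farness (sum of distances to all others) for each node — A:23, B:16, C:18, D:30, E:20, F:30, G:22, H:28, I:28, J:23.
The smallest farness is 16, for B, so B has the highest closeness.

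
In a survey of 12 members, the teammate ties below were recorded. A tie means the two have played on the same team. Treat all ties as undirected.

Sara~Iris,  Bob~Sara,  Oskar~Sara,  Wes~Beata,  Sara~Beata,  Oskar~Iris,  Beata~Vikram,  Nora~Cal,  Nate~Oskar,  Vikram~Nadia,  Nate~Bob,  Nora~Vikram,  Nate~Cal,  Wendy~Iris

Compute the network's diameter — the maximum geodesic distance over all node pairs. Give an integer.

Eccentricity of each node (its greatest distance to any other): Beata:3, Bob:4, Cal:4, Iris:4, Nadia:5, Nate:4, Nora:5, Oskar:4, Sara:3, Vikram:4, Wendy:5, Wes:4.
The maximum eccentricity is 5, realized for instance by the pair Nora–Wendy via Nora – Cal – Nate – Oskar – Iris – Wendy. So the diameter is 5.

5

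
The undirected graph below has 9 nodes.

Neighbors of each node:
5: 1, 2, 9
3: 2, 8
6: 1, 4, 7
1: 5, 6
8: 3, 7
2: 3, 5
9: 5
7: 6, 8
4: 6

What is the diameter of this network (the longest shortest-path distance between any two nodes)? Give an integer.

4

Eccentricity of each node (its greatest distance to any other): 1:3, 2:4, 3:4, 4:4, 5:3, 6:3, 7:4, 8:4, 9:4.
The maximum eccentricity is 4, realized for instance by the pair 8–9 via 8 – 3 – 2 – 5 – 9. So the diameter is 4.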